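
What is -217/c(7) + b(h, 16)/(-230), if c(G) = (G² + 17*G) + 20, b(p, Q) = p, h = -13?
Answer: -23733/21620 ≈ -1.0977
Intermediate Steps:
c(G) = 20 + G² + 17*G
-217/c(7) + b(h, 16)/(-230) = -217/(20 + 7² + 17*7) - 13/(-230) = -217/(20 + 49 + 119) - 13*(-1/230) = -217/188 + 13/230 = -23733/21620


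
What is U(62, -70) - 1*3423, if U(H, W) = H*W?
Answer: -7763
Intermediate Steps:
U(62, -70) - 1*3423 = 62*(-70) - 1*3423 = -4340 - 3423 = -7763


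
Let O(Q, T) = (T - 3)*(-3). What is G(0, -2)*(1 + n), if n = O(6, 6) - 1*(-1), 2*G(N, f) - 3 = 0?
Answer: -21/2 ≈ -10.500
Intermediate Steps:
O(Q, T) = 9 - 3*T (O(Q, T) = (-3 + T)*(-3) = 9 - 3*T)
G(N, f) = 3/2 (G(N, f) = 3/2 + (½)*0 = 3/2 + 0 = 3/2)
n = -8 (n = (9 - 3*6) - 1*(-1) = (9 - 18) + 1 = -9 + 1 = -8)
G(0, -2)*(1 + n) = 3*(1 - 8)/2 = (3/2)*(-7) = -21/2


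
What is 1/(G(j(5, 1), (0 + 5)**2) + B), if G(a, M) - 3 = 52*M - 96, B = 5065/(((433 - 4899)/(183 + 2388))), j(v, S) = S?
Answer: -4466/7631653 ≈ -0.00058519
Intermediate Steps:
B = -13022115/4466 (B = 5065/((-4466/2571)) = 5065/((-4466*1/2571)) = 5065/(-4466/2571) = 5065*(-2571/4466) = -13022115/4466 ≈ -2915.8)
G(a, M) = -93 + 52*M (G(a, M) = 3 + (52*M - 96) = 3 + (-96 + 52*M) = -93 + 52*M)
1/(G(j(5, 1), (0 + 5)**2) + B) = 1/((-93 + 52*(0 + 5)**2) - 13022115/4466) = 1/((-93 + 52*5**2) - 13022115/4466) = 1/((-93 + 52*25) - 13022115/4466) = 1/((-93 + 1300) - 13022115/4466) = 1/(1207 - 13022115/4466) = 1/(-7631653/4466) = -4466/7631653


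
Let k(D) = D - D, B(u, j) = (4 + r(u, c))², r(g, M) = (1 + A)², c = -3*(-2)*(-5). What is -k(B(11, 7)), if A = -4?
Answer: 0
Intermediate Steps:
c = -30 (c = 6*(-5) = -30)
r(g, M) = 9 (r(g, M) = (1 - 4)² = (-3)² = 9)
B(u, j) = 169 (B(u, j) = (4 + 9)² = 13² = 169)
k(D) = 0
-k(B(11, 7)) = -1*0 = 0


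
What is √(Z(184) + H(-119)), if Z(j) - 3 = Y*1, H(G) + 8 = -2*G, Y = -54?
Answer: √179 ≈ 13.379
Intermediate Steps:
H(G) = -8 - 2*G
Z(j) = -51 (Z(j) = 3 - 54*1 = 3 - 54 = -51)
√(Z(184) + H(-119)) = √(-51 + (-8 - 2*(-119))) = √(-51 + (-8 + 238)) = √(-51 + 230) = √179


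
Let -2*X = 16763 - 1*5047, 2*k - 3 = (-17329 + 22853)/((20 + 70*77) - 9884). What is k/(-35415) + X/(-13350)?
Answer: 30937603601/70508785950 ≈ 0.43878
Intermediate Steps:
k = 3949/4474 (k = 3/2 + ((-17329 + 22853)/((20 + 70*77) - 9884))/2 = 3/2 + (5524/((20 + 5390) - 9884))/2 = 3/2 + (5524/(5410 - 9884))/2 = 3/2 + (5524/(-4474))/2 = 3/2 + (5524*(-1/4474))/2 = 3/2 + (½)*(-2762/2237) = 3/2 - 1381/2237 = 3949/4474 ≈ 0.88266)
X = -5858 (X = -(16763 - 1*5047)/2 = -(16763 - 5047)/2 = -½*11716 = -5858)
k/(-35415) + X/(-13350) = (3949/4474)/(-35415) - 5858/(-13350) = (3949/4474)*(-1/35415) - 5858*(-1/13350) = -3949/158446710 + 2929/6675 = 30937603601/70508785950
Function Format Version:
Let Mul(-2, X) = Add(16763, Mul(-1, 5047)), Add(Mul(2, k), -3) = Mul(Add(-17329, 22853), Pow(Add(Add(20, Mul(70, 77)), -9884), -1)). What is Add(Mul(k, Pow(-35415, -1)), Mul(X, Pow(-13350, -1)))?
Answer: Rational(30937603601, 70508785950) ≈ 0.43878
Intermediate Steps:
k = Rational(3949, 4474) (k = Add(Rational(3, 2), Mul(Rational(1, 2), Mul(Add(-17329, 22853), Pow(Add(Add(20, Mul(70, 77)), -9884), -1)))) = Add(Rational(3, 2), Mul(Rational(1, 2), Mul(5524, Pow(Add(Add(20, 5390), -9884), -1)))) = Add(Rational(3, 2), Mul(Rational(1, 2), Mul(5524, Pow(Add(5410, -9884), -1)))) = Add(Rational(3, 2), Mul(Rational(1, 2), Mul(5524, Pow(-4474, -1)))) = Add(Rational(3, 2), Mul(Rational(1, 2), Mul(5524, Rational(-1, 4474)))) = Add(Rational(3, 2), Mul(Rational(1, 2), Rational(-2762, 2237))) = Add(Rational(3, 2), Rational(-1381, 2237)) = Rational(3949, 4474) ≈ 0.88266)
X = -5858 (X = Mul(Rational(-1, 2), Add(16763, Mul(-1, 5047))) = Mul(Rational(-1, 2), Add(16763, -5047)) = Mul(Rational(-1, 2), 11716) = -5858)
Add(Mul(k, Pow(-35415, -1)), Mul(X, Pow(-13350, -1))) = Add(Mul(Rational(3949, 4474), Pow(-35415, -1)), Mul(-5858, Pow(-13350, -1))) = Add(Mul(Rational(3949, 4474), Rational(-1, 35415)), Mul(-5858, Rational(-1, 13350))) = Add(Rational(-3949, 158446710), Rational(2929, 6675)) = Rational(30937603601, 70508785950)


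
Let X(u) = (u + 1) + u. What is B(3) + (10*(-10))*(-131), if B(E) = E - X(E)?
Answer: 13096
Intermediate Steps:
X(u) = 1 + 2*u (X(u) = (1 + u) + u = 1 + 2*u)
B(E) = -1 - E (B(E) = E - (1 + 2*E) = E + (-1 - 2*E) = -1 - E)
B(3) + (10*(-10))*(-131) = (-1 - 1*3) + (10*(-10))*(-131) = (-1 - 3) - 100*(-131) = -4 + 13100 = 13096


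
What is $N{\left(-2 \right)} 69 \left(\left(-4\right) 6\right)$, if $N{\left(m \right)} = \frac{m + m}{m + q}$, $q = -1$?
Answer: $-2208$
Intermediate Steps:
$N{\left(m \right)} = \frac{2 m}{-1 + m}$ ($N{\left(m \right)} = \frac{m + m}{m - 1} = \frac{2 m}{-1 + m}$)
$N{\left(-2 \right)} 69 \left(\left(-4\right) 6\right) = 2 \left(-2\right) \frac{1}{-1 - 2} \cdot 69 \left(\left(-4\right) 6\right) = 2 \left(-2\right) \frac{1}{-3} \cdot 69 \left(-24\right) = 2 \left(-2\right) \left(- \frac{1}{3}\right) 69 \left(-24\right) = \frac{4}{3} \cdot 69 \left(-24\right) = 92 \left(-24\right) = -2208$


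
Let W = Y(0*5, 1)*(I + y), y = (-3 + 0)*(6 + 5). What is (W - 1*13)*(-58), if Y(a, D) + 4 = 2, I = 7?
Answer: -2262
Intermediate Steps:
Y(a, D) = -2 (Y(a, D) = -4 + 2 = -2)
y = -33 (y = -3*11 = -33)
W = 52 (W = -2*(7 - 33) = -2*(-26) = 52)
(W - 1*13)*(-58) = (52 - 1*13)*(-58) = (52 - 13)*(-58) = 39*(-58) = -2262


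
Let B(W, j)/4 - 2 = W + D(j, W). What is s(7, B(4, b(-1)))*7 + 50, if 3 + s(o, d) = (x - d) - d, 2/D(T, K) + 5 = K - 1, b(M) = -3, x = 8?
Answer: -195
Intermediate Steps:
D(T, K) = 2/(-6 + K) (D(T, K) = 2/(-5 + (K - 1)) = 2/(-5 + (-1 + K)) = 2/(-6 + K))
B(W, j) = 8 + 4*W + 8/(-6 + W) (B(W, j) = 8 + 4*(W + 2/(-6 + W)) = 8 + (4*W + 8/(-6 + W)) = 8 + 4*W + 8/(-6 + W))
s(o, d) = 5 - 2*d (s(o, d) = -3 + ((8 - d) - d) = -3 + (8 - 2*d) = 5 - 2*d)
s(7, B(4, b(-1)))*7 + 50 = (5 - 8*(2 + (-6 + 4)*(2 + 4))/(-6 + 4))*7 + 50 = (5 - 8*(2 - 2*6)/(-2))*7 + 50 = (5 - 8*(-1)*(2 - 12)/2)*7 + 50 = (5 - 8*(-1)*(-10)/2)*7 + 50 = (5 - 2*20)*7 + 50 = (5 - 40)*7 + 50 = -35*7 + 50 = -245 + 50 = -195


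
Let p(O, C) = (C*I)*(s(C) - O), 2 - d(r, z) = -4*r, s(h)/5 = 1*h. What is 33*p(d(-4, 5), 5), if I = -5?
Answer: -32175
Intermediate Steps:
s(h) = 5*h (s(h) = 5*(1*h) = 5*h)
d(r, z) = 2 + 4*r (d(r, z) = 2 - (-4)*r = 2 + 4*r)
p(O, C) = -5*C*(-O + 5*C) (p(O, C) = (C*(-5))*(5*C - O) = (-5*C)*(-O + 5*C) = -5*C*(-O + 5*C))
33*p(d(-4, 5), 5) = 33*(5*5*((2 + 4*(-4)) - 5*5)) = 33*(5*5*((2 - 16) - 25)) = 33*(5*5*(-14 - 25)) = 33*(5*5*(-39)) = 33*(-975) = -32175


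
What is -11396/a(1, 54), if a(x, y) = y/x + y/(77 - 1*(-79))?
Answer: -296296/1413 ≈ -209.69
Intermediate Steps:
a(x, y) = y/156 + y/x (a(x, y) = y/x + y/(77 + 79) = y/x + y/156 = y/156 + y/x)
-11396/a(1, 54) = -11396/((1/156)*54 + 54/1) = -11396/(9/26 + 54*1) = -11396/(9/26 + 54) = -11396/1413/26 = -11396*26/1413 = -296296/1413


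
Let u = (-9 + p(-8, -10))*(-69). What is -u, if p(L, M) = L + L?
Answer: -1725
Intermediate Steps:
p(L, M) = 2*L
u = 1725 (u = (-9 + 2*(-8))*(-69) = (-9 - 16)*(-69) = -25*(-69) = 1725)
-u = -1*1725 = -1725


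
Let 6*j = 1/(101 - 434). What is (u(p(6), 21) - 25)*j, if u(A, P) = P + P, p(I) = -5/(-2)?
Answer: -17/1998 ≈ -0.0085085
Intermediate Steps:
p(I) = 5/2 (p(I) = -5*(-½) = 5/2)
u(A, P) = 2*P
j = -1/1998 (j = 1/(6*(101 - 434)) = (⅙)/(-333) = (⅙)*(-1/333) = -1/1998 ≈ -0.00050050)
(u(p(6), 21) - 25)*j = (2*21 - 25)*(-1/1998) = (42 - 25)*(-1/1998) = 17*(-1/1998) = -17/1998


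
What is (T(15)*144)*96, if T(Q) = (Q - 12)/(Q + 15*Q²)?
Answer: 6912/565 ≈ 12.234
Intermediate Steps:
T(Q) = (-12 + Q)/(Q + 15*Q²)
(T(15)*144)*96 = (((-12 + 15)/(15*(1 + 15*15)))*144)*96 = (((1/15)*3/(1 + 225))*144)*96 = (((1/15)*3/226)*144)*96 = (((1/15)*(1/226)*3)*144)*96 = ((1/1130)*144)*96 = (72/565)*96 = 6912/565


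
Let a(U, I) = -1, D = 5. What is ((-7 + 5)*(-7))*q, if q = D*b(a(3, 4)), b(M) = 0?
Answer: 0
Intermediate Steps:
q = 0 (q = 5*0 = 0)
((-7 + 5)*(-7))*q = ((-7 + 5)*(-7))*0 = -2*(-7)*0 = 14*0 = 0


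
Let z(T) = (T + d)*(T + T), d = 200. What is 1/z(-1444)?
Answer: 1/3592672 ≈ 2.7834e-7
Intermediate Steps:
z(T) = 2*T*(200 + T) (z(T) = (T + 200)*(T + T) = (200 + T)*(2*T) = 2*T*(200 + T))
1/z(-1444) = 1/(2*(-1444)*(200 - 1444)) = 1/(2*(-1444)*(-1244)) = 1/3592672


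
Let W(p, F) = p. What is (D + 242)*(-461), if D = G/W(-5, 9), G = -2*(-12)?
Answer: -546746/5 ≈ -1.0935e+5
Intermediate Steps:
G = 24
D = -24/5 (D = 24/(-5) = 24*(-⅕) = -24/5 ≈ -4.8000)
(D + 242)*(-461) = (-24/5 + 242)*(-461) = (1186/5)*(-461) = -546746/5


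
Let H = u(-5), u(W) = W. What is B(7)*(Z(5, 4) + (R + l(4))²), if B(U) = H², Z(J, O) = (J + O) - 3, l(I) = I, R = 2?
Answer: 1050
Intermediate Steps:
H = -5
Z(J, O) = -3 + J + O
B(U) = 25 (B(U) = (-5)² = 25)
B(7)*(Z(5, 4) + (R + l(4))²) = 25*((-3 + 5 + 4) + (2 + 4)²) = 25*(6 + 6²) = 25*(6 + 36) = 25*42 = 1050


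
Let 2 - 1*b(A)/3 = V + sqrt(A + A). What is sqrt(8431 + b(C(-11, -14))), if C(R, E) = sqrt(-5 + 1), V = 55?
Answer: sqrt(8272 - 3*sqrt(2)*(1 + I)) ≈ 90.927 - 0.0233*I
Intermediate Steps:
C(R, E) = 2*I (C(R, E) = sqrt(-4) = 2*I)
b(A) = -159 - 3*sqrt(2)*sqrt(A) (b(A) = 6 - 3*(55 + sqrt(A + A)) = 6 - 3*(55 + sqrt(2*A)) = 6 - 3*(55 + sqrt(2)*sqrt(A)) = 6 + (-165 - 3*sqrt(2)*sqrt(A)) = -159 - 3*sqrt(2)*sqrt(A))
sqrt(8431 + b(C(-11, -14))) = sqrt(8431 + (-159 - 3*sqrt(2)*sqrt(2*I))) = sqrt(8431 + (-159 - 3*sqrt(2)*(1 + I))) = sqrt(8272 - 3*sqrt(2)*(1 + I))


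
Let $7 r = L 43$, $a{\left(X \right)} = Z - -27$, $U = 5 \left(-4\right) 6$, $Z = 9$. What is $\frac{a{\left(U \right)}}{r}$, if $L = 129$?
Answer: $\frac{84}{1849} \approx 0.04543$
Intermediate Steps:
$U = -120$ ($U = \left(-20\right) 6 = -120$)
$a{\left(X \right)} = 36$ ($a{\left(X \right)} = 9 - -27 = 9 + 27 = 36$)
$r = \frac{5547}{7}$ ($r = \frac{129 \cdot 43}{7} = \frac{1}{7} \cdot 5547 = \frac{5547}{7} \approx 792.43$)
$\frac{a{\left(U \right)}}{r} = \frac{36}{\frac{5547}{7}} = 36 \cdot \frac{7}{5547} = \frac{84}{1849}$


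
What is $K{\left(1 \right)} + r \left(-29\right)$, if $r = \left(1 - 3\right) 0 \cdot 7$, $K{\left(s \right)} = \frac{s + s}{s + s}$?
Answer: $1$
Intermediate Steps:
$K{\left(s \right)} = 1$ ($K{\left(s \right)} = \frac{2 s}{2 s} = 2 s \frac{1}{2 s} = 1$)
$r = 0$ ($r = \left(-2\right) 0 \cdot 7 = 0 \cdot 7 = 0$)
$K{\left(1 \right)} + r \left(-29\right) = 1 + 0 \left(-29\right) = 1 + 0 = 1$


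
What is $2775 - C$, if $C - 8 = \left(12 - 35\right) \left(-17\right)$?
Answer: $2376$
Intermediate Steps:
$C = 399$ ($C = 8 + \left(12 - 35\right) \left(-17\right) = 8 - -391 = 8 + 391 = 399$)
$2775 - C = 2775 - 399 = 2376$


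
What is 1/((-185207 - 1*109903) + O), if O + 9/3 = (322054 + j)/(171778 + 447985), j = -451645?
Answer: -619763/182900247810 ≈ -3.3885e-6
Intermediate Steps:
O = -1988880/619763 (O = -3 + (322054 - 451645)/(171778 + 447985) = -3 - 129591/619763 = -1988880/619763 ≈ -3.2091)
1/((-185207 - 1*109903) + O) = 1/((-185207 - 1*109903) - 1988880/619763) = 1/((-185207 - 109903) - 1988880/619763) = 1/(-295110 - 1988880/619763) = 1/(-182900247810/619763) = -619763/182900247810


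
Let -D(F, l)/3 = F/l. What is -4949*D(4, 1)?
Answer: 59388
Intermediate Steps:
D(F, l) = -3*F/l
-4949*D(4, 1) = -(-14847)*4/1 = -(-14847)*4 = -4949*(-12) = 59388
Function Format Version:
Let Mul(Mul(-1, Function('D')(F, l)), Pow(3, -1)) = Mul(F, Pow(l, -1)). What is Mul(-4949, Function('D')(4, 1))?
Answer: 59388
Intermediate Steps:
Function('D')(F, l) = Mul(-3, F, Pow(l, -1)) (Function('D')(F, l) = Mul(-3, Mul(F, Pow(l, -1))) = Mul(-3, F, Pow(l, -1)))
Mul(-4949, Function('D')(4, 1)) = Mul(-4949, Mul(-3, 4, Pow(1, -1))) = Mul(-4949, Mul(-3, 4, 1)) = Mul(-4949, -12) = 59388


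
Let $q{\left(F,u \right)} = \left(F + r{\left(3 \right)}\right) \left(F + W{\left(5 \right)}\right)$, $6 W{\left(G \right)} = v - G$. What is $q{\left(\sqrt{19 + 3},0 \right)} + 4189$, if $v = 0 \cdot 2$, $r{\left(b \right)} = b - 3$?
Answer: $4211 - \frac{5 \sqrt{22}}{6} \approx 4207.1$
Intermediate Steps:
$r{\left(b \right)} = -3 + b$ ($r{\left(b \right)} = b - 3 = -3 + b$)
$v = 0$
$W{\left(G \right)} = - \frac{G}{6}$ ($W{\left(G \right)} = \frac{0 - G}{6} = \frac{\left(-1\right) G}{6} = - \frac{G}{6}$)
$q{\left(F,u \right)} = F \left(- \frac{5}{6} + F\right)$ ($q{\left(F,u \right)} = \left(F + \left(-3 + 3\right)\right) \left(F - \frac{5}{6}\right) = \left(F + 0\right) \left(F - \frac{5}{6}\right) = F \left(- \frac{5}{6} + F\right)$)
$q{\left(\sqrt{19 + 3},0 \right)} + 4189 = \frac{\sqrt{19 + 3} \left(-5 + 6 \sqrt{19 + 3}\right)}{6} + 4189 = \frac{\sqrt{22} \left(-5 + 6 \sqrt{22}\right)}{6} + 4189 = 4189 + \frac{\sqrt{22} \left(-5 + 6 \sqrt{22}\right)}{6}$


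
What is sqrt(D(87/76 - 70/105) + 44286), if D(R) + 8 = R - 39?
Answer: 49*sqrt(239457)/114 ≈ 210.33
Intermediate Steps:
D(R) = -47 + R (D(R) = -8 + (R - 39) = -8 + (-39 + R) = -47 + R)
sqrt(D(87/76 - 70/105) + 44286) = sqrt((-47 + (87/76 - 70/105)) + 44286) = sqrt((-47 + (87*(1/76) - 70*1/105)) + 44286) = sqrt((-47 + (87/76 - 2/3)) + 44286) = sqrt((-47 + 109/228) + 44286) = sqrt(-10607/228 + 44286) = sqrt(10086601/228) = 49*sqrt(239457)/114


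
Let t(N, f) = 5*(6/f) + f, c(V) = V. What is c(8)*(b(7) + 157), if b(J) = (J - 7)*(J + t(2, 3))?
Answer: 1256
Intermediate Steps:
t(N, f) = f + 30/f (t(N, f) = 30/f + f = f + 30/f)
b(J) = (-7 + J)*(13 + J) (b(J) = (J - 7)*(J + (3 + 30/3)) = (-7 + J)*(J + (3 + 30*(⅓))) = (-7 + J)*(J + (3 + 10)) = (-7 + J)*(J + 13) = (-7 + J)*(13 + J))
c(8)*(b(7) + 157) = 8*((-91 + 7² + 6*7) + 157) = 8*((-91 + 49 + 42) + 157) = 8*(0 + 157) = 8*157 = 1256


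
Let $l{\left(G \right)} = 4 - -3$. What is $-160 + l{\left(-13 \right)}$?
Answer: $-153$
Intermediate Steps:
$l{\left(G \right)} = 7$ ($l{\left(G \right)} = 4 + 3 = 7$)
$-160 + l{\left(-13 \right)} = -160 + 7 = -153$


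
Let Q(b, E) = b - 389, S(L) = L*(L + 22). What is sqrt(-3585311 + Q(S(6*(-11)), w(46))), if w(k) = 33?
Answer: 2*I*sqrt(895699) ≈ 1892.8*I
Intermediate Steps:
S(L) = L*(22 + L)
Q(b, E) = -389 + b
sqrt(-3585311 + Q(S(6*(-11)), w(46))) = sqrt(-3585311 + (-389 + (6*(-11))*(22 + 6*(-11)))) = sqrt(-3585311 + (-389 - 66*(22 - 66))) = sqrt(-3585311 + (-389 - 66*(-44))) = sqrt(-3585311 + (-389 + 2904)) = sqrt(-3585311 + 2515) = sqrt(-3582796) = 2*I*sqrt(895699)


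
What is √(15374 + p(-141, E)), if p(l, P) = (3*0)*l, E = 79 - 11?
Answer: √15374 ≈ 123.99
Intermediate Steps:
E = 68
p(l, P) = 0 (p(l, P) = 0*l = 0)
√(15374 + p(-141, E)) = √(15374 + 0) = √15374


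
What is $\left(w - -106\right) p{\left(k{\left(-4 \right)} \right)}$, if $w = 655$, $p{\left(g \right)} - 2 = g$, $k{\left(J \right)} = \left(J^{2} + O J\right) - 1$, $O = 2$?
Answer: $6849$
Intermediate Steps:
$k{\left(J \right)} = -1 + J^{2} + 2 J$ ($k{\left(J \right)} = \left(J^{2} + 2 J\right) - 1 = -1 + J^{2} + 2 J$)
$p{\left(g \right)} = 2 + g$
$\left(w - -106\right) p{\left(k{\left(-4 \right)} \right)} = \left(655 - -106\right) \left(2 + \left(-1 + \left(-4\right)^{2} + 2 \left(-4\right)\right)\right) = \left(655 + 106\right) \left(2 - -7\right) = 761 \left(2 + 7\right) = 761 \cdot 9 = 6849$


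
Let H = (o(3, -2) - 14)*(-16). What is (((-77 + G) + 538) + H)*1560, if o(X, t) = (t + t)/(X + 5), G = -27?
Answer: 1038960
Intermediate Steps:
o(X, t) = 2*t/(5 + X) (o(X, t) = (2*t)/(5 + X) = 2*t/(5 + X))
H = 232 (H = (2*(-2)/(5 + 3) - 14)*(-16) = (2*(-2)/8 - 14)*(-16) = (2*(-2)*(⅛) - 14)*(-16) = (-½ - 14)*(-16) = -29/2*(-16) = 232)
(((-77 + G) + 538) + H)*1560 = (((-77 - 27) + 538) + 232)*1560 = ((-104 + 538) + 232)*1560 = (434 + 232)*1560 = 666*1560 = 1038960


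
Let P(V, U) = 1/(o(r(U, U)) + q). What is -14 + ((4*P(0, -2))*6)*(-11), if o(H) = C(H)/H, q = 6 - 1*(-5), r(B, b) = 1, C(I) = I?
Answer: -36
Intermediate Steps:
q = 11 (q = 6 + 5 = 11)
o(H) = 1 (o(H) = H/H = 1)
P(V, U) = 1/12 (P(V, U) = 1/(1 + 11) = 1/12)
-14 + ((4*P(0, -2))*6)*(-11) = -14 + ((4*(1/12))*6)*(-11) = -14 + ((⅓)*6)*(-11) = -14 + 2*(-11) = -14 - 22 = -36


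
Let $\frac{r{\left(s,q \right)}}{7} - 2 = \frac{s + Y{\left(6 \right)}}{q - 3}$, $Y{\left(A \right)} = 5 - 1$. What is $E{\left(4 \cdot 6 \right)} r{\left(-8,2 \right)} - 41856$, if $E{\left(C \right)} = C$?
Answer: $-40848$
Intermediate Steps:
$Y{\left(A \right)} = 4$ ($Y{\left(A \right)} = 5 - 1 = 4$)
$r{\left(s,q \right)} = 14 + \frac{7 \left(4 + s\right)}{-3 + q}$ ($r{\left(s,q \right)} = 14 + 7 \frac{s + 4}{q - 3} = 14 + 7 \frac{4 + s}{-3 + q} = 14 + \frac{7 \left(4 + s\right)}{-3 + q}$)
$E{\left(4 \cdot 6 \right)} r{\left(-8,2 \right)} - 41856 = 4 \cdot 6 \frac{7 \left(-2 - 8 + 2 \cdot 2\right)}{-3 + 2} - 41856 = 24 \frac{7 \left(-2 - 8 + 4\right)}{-1} - 41856 = 24 \cdot 7 \left(-1\right) \left(-6\right) - 41856 = 24 \cdot 42 - 41856 = 1008 - 41856 = -40848$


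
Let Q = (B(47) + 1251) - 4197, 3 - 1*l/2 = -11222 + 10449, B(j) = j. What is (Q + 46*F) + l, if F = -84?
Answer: -5211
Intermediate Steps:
l = 1552 (l = 6 - 2*(-11222 + 10449) = 6 - 2*(-773) = 6 + 1546 = 1552)
Q = -2899 (Q = (47 + 1251) - 4197 = 1298 - 4197 = -2899)
(Q + 46*F) + l = (-2899 + 46*(-84)) + 1552 = (-2899 - 3864) + 1552 = -6763 + 1552 = -5211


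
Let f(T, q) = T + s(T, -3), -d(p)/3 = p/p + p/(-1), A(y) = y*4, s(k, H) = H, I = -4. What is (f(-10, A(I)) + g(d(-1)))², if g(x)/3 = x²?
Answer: 9025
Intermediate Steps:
A(y) = 4*y
d(p) = -3 + 3*p (d(p) = -3*(p/p + p/(-1)) = -3*(1 + p*(-1)) = -3*(1 - p) = -3 + 3*p)
f(T, q) = -3 + T (f(T, q) = T - 3 = -3 + T)
g(x) = 3*x²
(f(-10, A(I)) + g(d(-1)))² = ((-3 - 10) + 3*(-3 + 3*(-1))²)² = (-13 + 3*(-3 - 3)²)² = (-13 + 3*(-6)²)² = (-13 + 3*36)² = (-13 + 108)² = 95² = 9025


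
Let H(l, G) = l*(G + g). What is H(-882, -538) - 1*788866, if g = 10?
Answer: -323170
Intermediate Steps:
H(l, G) = l*(10 + G) (H(l, G) = l*(G + 10) = l*(10 + G))
H(-882, -538) - 1*788866 = -882*(10 - 538) - 1*788866 = -882*(-528) - 788866 = 465696 - 788866 = -323170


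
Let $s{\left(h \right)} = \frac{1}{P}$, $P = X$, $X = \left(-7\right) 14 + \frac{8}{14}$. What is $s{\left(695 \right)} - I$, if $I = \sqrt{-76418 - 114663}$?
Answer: $- \frac{7}{682} - i \sqrt{191081} \approx -0.010264 - 437.13 i$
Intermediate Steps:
$I = i \sqrt{191081}$ ($I = \sqrt{-191081} = i \sqrt{191081} \approx 437.13 i$)
$X = - \frac{682}{7}$ ($X = -98 + 8 \cdot \frac{1}{14} = -98 + \frac{4}{7} = - \frac{682}{7} \approx -97.429$)
$P = - \frac{682}{7} \approx -97.429$
$s{\left(h \right)} = - \frac{7}{682}$ ($s{\left(h \right)} = \frac{1}{- \frac{682}{7}} = - \frac{7}{682}$)
$s{\left(695 \right)} - I = - \frac{7}{682} - i \sqrt{191081}$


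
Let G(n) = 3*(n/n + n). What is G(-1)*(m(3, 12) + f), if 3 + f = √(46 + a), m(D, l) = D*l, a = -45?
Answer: 0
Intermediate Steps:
G(n) = 3 + 3*n (G(n) = 3*(1 + n) = 3 + 3*n)
f = -2 (f = -3 + √(46 - 45) = -3 + √1 = -3 + 1 = -2)
G(-1)*(m(3, 12) + f) = (3 + 3*(-1))*(3*12 - 2) = (3 - 3)*(36 - 2) = 0*34 = 0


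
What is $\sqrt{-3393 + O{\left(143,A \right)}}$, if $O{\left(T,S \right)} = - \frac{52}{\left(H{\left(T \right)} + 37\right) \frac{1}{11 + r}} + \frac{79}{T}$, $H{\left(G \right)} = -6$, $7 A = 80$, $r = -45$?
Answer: $\frac{2 i \sqrt{16386469242}}{4433} \approx 57.753 i$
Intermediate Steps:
$A = \frac{80}{7}$ ($A = \frac{1}{7} \cdot 80 = \frac{80}{7} \approx 11.429$)
$O{\left(T,S \right)} = \frac{1768}{31} + \frac{79}{T}$ ($O{\left(T,S \right)} = - \frac{52}{\left(-6 + 37\right) \frac{1}{11 - 45}} + \frac{79}{T} = - \frac{52}{31 \frac{1}{-34}} + \frac{79}{T} = - \frac{52}{31 \left(- \frac{1}{34}\right)} + \frac{79}{T} = - \frac{52}{- \frac{31}{34}} + \frac{79}{T} = \left(-52\right) \left(- \frac{34}{31}\right) + \frac{79}{T} = \frac{1768}{31} + \frac{79}{T}$)
$\sqrt{-3393 + O{\left(143,A \right)}} = \sqrt{-3393 + \left(\frac{1768}{31} + \frac{79}{143}\right)} = \sqrt{-3393 + \frac{255273}{4433}} = \sqrt{- \frac{14785896}{4433}} = \frac{2 i \sqrt{16386469242}}{4433}$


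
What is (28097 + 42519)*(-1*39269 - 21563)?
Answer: -4295712512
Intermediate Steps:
(28097 + 42519)*(-1*39269 - 21563) = 70616*(-39269 - 21563) = 70616*(-60832) = -4295712512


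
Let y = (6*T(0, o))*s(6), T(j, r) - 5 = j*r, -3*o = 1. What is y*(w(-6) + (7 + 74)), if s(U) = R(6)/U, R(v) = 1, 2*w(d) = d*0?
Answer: 405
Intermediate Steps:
o = -1/3 (o = -1/3*1 = -1/3 ≈ -0.33333)
w(d) = 0 (w(d) = (d*0)/2 = (1/2)*0 = 0)
T(j, r) = 5 + j*r
s(U) = 1/U
y = 5 (y = (6*(5 + 0*(-1/3)))/6 = (6*(5 + 0))*(1/6) = (6*5)*(1/6) = 30*(1/6) = 5)
y*(w(-6) + (7 + 74)) = 5*(0 + (7 + 74)) = 5*(0 + 81) = 5*81 = 405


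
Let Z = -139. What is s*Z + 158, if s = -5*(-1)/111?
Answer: 16843/111 ≈ 151.74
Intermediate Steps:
s = 5/111 (s = 5*(1/111) = 5/111 ≈ 0.045045)
s*Z + 158 = (5/111)*(-139) + 158 = -695/111 + 158 = 16843/111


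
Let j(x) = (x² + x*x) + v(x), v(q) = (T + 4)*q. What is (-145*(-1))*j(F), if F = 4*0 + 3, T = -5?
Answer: 2175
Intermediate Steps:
F = 3 (F = 0 + 3 = 3)
v(q) = -q (v(q) = (-5 + 4)*q = -q)
j(x) = -x + 2*x² (j(x) = (x² + x*x) - x = (x² + x²) - x = 2*x² - x = -x + 2*x²)
(-145*(-1))*j(F) = (-145*(-1))*(3*(-1 + 2*3)) = (-29*(-5))*(3*(-1 + 6)) = 145*(3*5) = 145*15 = 2175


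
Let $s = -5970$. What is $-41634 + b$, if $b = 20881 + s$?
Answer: $-26723$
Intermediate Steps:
$b = 14911$ ($b = 20881 - 5970 = 14911$)
$-41634 + b = -41634 + 14911 = -26723$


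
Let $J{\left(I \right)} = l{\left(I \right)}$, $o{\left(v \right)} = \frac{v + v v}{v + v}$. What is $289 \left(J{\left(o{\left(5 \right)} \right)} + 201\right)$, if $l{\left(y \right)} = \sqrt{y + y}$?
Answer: $58089 + 289 \sqrt{6} \approx 58797.0$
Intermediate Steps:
$l{\left(y \right)} = \sqrt{2} \sqrt{y}$ ($l{\left(y \right)} = \sqrt{2 y} = \sqrt{2} \sqrt{y}$)
$o{\left(v \right)} = \frac{v + v^{2}}{2 v}$
$J{\left(I \right)} = \sqrt{2} \sqrt{I}$
$289 \left(J{\left(o{\left(5 \right)} \right)} + 201\right) = 289 \left(\sqrt{2} \sqrt{\frac{1}{2} + \frac{1}{2} \cdot 5} + 201\right) = 289 \left(\sqrt{2} \sqrt{\frac{1}{2} + \frac{5}{2}} + 201\right) = 289 \left(\sqrt{2} \sqrt{3} + 201\right) = 289 \left(\sqrt{6} + 201\right) = 289 \left(201 + \sqrt{6}\right) = 58089 + 289 \sqrt{6}$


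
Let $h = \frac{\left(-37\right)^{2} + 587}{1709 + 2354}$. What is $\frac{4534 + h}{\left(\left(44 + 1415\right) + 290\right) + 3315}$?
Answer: $\frac{9211799}{10287516} \approx 0.89543$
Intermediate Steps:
$h = \frac{1956}{4063}$ ($h = \frac{1369 + 587}{4063} = 1956 \cdot \frac{1}{4063} = \frac{1956}{4063} \approx 0.48142$)
$\frac{4534 + h}{\left(\left(44 + 1415\right) + 290\right) + 3315} = \frac{4534 + \frac{1956}{4063}}{\left(\left(44 + 1415\right) + 290\right) + 3315} = \frac{18423598}{4063 \left(\left(1459 + 290\right) + 3315\right)} = \frac{18423598}{4063 \left(1749 + 3315\right)} = \frac{18423598}{4063 \cdot 5064} = \frac{18423598}{4063} \cdot \frac{1}{5064} = \frac{9211799}{10287516}$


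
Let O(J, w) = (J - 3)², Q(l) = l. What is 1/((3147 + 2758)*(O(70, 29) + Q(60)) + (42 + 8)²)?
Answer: 1/26864345 ≈ 3.7224e-8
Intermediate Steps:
O(J, w) = (-3 + J)²
1/((3147 + 2758)*(O(70, 29) + Q(60)) + (42 + 8)²) = 1/((3147 + 2758)*((-3 + 70)² + 60) + (42 + 8)²) = 1/(5905*(67² + 60) + 50²) = 1/(5905*(4489 + 60) + 2500) = 1/(5905*4549 + 2500) = 1/(26861845 + 2500) = 1/26864345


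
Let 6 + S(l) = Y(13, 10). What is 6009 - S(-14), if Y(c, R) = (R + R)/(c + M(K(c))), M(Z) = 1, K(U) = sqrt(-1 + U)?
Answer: 42095/7 ≈ 6013.6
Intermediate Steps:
Y(c, R) = 2*R/(1 + c) (Y(c, R) = (R + R)/(c + 1) = (2*R)/(1 + c) = 2*R/(1 + c))
S(l) = -32/7 (S(l) = -6 + 2*10/(1 + 13) = -6 + 2*10/14 = -6 + 2*10*(1/14) = -6 + 10/7 = -32/7)
6009 - S(-14) = 6009 - 1*(-32/7) = 6009 + 32/7 = 42095/7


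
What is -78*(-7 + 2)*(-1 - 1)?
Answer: -780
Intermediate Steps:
-78*(-7 + 2)*(-1 - 1) = -(-390)*(-2) = -78*10 = -780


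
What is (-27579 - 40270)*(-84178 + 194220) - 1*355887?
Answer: -7466595545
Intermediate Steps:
(-27579 - 40270)*(-84178 + 194220) - 1*355887 = -67849*110042 - 355887 = -7466239658 - 355887 = -7466595545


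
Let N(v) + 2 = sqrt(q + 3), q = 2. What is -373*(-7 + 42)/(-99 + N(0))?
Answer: 1318555/10196 + 13055*sqrt(5)/10196 ≈ 132.18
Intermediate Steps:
N(v) = -2 + sqrt(5) (N(v) = -2 + sqrt(2 + 3) = -2 + sqrt(5))
-373*(-7 + 42)/(-99 + N(0)) = -373*(-7 + 42)/(-99 + (-2 + sqrt(5))) = -13055/(-101 + sqrt(5))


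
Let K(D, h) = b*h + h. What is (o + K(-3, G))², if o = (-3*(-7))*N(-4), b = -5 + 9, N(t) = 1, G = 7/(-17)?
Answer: 103684/289 ≈ 358.77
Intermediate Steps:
G = -7/17 (G = 7*(-1/17) = -7/17 ≈ -0.41176)
b = 4
K(D, h) = 5*h (K(D, h) = 4*h + h = 5*h)
o = 21 (o = -3*(-7)*1 = 21*1 = 21)
(o + K(-3, G))² = (21 + 5*(-7/17))² = (21 - 35/17)² = (322/17)² = 103684/289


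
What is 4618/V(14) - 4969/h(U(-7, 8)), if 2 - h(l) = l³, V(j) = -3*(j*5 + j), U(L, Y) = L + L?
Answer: -1741652/86499 ≈ -20.135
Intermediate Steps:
U(L, Y) = 2*L
V(j) = -18*j (V(j) = -3*(5*j + j) = -18*j)
h(l) = 2 - l³
4618/V(14) - 4969/h(U(-7, 8)) = 4618/((-18*14)) - 4969/(2 - (2*(-7))³) = 4618/(-252) - 4969/(2 - 1*(-14)³) = 4618*(-1/252) - 4969/(2 - 1*(-2744)) = -2309/126 - 4969/(2 + 2744) = -2309/126 - 4969/2746 = -1741652/86499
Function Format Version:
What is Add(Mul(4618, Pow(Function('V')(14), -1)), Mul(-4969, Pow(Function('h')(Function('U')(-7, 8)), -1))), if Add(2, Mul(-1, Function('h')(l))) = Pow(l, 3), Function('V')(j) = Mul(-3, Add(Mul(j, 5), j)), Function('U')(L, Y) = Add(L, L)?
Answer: Rational(-1741652, 86499) ≈ -20.135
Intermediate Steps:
Function('U')(L, Y) = Mul(2, L)
Function('V')(j) = Mul(-18, j) (Function('V')(j) = Mul(-3, Add(Mul(5, j), j)) = Mul(-3, Mul(6, j)) = Mul(-18, j))
Function('h')(l) = Add(2, Mul(-1, Pow(l, 3)))
Add(Mul(4618, Pow(Function('V')(14), -1)), Mul(-4969, Pow(Function('h')(Function('U')(-7, 8)), -1))) = Add(Mul(4618, Pow(Mul(-18, 14), -1)), Mul(-4969, Pow(Add(2, Mul(-1, Pow(Mul(2, -7), 3))), -1))) = Add(Mul(4618, Pow(-252, -1)), Mul(-4969, Pow(Add(2, Mul(-1, Pow(-14, 3))), -1))) = Add(Mul(4618, Rational(-1, 252)), Mul(-4969, Pow(Add(2, Mul(-1, -2744)), -1))) = Add(Rational(-2309, 126), Mul(-4969, Pow(Add(2, 2744), -1))) = Add(Rational(-2309, 126), Mul(-4969, Pow(2746, -1))) = Add(Rational(-2309, 126), Mul(-4969, Rational(1, 2746))) = Add(Rational(-2309, 126), Rational(-4969, 2746)) = Rational(-1741652, 86499)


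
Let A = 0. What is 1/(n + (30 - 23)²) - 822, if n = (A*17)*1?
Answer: -40277/49 ≈ -821.98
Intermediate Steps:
n = 0 (n = (0*17)*1 = 0*1 = 0)
1/(n + (30 - 23)²) - 822 = 1/(0 + (30 - 23)²) - 822 = 1/(0 + 7²) - 822 = 1/(0 + 49) - 822 = 1/49 - 822 = -40277/49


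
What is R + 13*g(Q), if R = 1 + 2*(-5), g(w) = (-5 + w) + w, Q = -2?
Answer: -126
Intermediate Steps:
g(w) = -5 + 2*w
R = -9 (R = 1 - 10 = -9)
R + 13*g(Q) = -9 + 13*(-5 + 2*(-2)) = -9 + 13*(-5 - 4) = -9 + 13*(-9) = -9 - 117 = -126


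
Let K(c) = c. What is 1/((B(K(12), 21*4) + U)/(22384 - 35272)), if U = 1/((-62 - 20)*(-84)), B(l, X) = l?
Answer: -88772544/82657 ≈ -1074.0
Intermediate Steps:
U = 1/6888 (U = 1/(-82*(-84)) = 1/6888 ≈ 0.00014518)
1/((B(K(12), 21*4) + U)/(22384 - 35272)) = 1/((12 + 1/6888)/(22384 - 35272)) = 1/((82657/6888)/(-12888)) = 1/((82657/6888)*(-1/12888)) = 1/(-82657/88772544) = -88772544/82657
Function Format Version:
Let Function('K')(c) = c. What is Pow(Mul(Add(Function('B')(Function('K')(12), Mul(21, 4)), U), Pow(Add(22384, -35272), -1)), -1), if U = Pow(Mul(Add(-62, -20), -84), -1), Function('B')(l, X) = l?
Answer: Rational(-88772544, 82657) ≈ -1074.0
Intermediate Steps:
U = Rational(1, 6888) (U = Pow(Mul(-82, -84), -1) = Pow(6888, -1) = Rational(1, 6888) ≈ 0.00014518)
Pow(Mul(Add(Function('B')(Function('K')(12), Mul(21, 4)), U), Pow(Add(22384, -35272), -1)), -1) = Pow(Mul(Add(12, Rational(1, 6888)), Pow(Add(22384, -35272), -1)), -1) = Pow(Mul(Rational(82657, 6888), Pow(-12888, -1)), -1) = Pow(Mul(Rational(82657, 6888), Rational(-1, 12888)), -1) = Pow(Rational(-82657, 88772544), -1) = Rational(-88772544, 82657)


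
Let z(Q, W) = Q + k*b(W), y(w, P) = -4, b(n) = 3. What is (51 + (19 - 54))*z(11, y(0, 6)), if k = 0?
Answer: 176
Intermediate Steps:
z(Q, W) = Q (z(Q, W) = Q + 0*3 = Q + 0 = Q)
(51 + (19 - 54))*z(11, y(0, 6)) = (51 + (19 - 54))*11 = (51 - 35)*11 = 16*11 = 176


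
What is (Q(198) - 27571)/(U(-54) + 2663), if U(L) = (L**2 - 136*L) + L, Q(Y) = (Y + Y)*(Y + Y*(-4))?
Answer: -262795/12869 ≈ -20.421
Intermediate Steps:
Q(Y) = -6*Y**2 (Q(Y) = (2*Y)*(Y - 4*Y) = (2*Y)*(-3*Y) = -6*Y**2)
U(L) = L**2 - 135*L
(Q(198) - 27571)/(U(-54) + 2663) = (-6*198**2 - 27571)/(-54*(-135 - 54) + 2663) = (-6*39204 - 27571)/(-54*(-189) + 2663) = (-235224 - 27571)/(10206 + 2663) = -262795/12869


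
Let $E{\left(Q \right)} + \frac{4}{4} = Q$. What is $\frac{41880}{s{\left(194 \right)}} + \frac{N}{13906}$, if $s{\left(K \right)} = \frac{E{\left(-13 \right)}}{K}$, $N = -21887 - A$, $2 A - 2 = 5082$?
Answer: $- \frac{3323020539}{5726} \approx -5.8034 \cdot 10^{5}$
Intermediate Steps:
$A = 2542$ ($A = 1 + \frac{1}{2} \cdot 5082 = 1 + 2541 = 2542$)
$E{\left(Q \right)} = -1 + Q$
$N = -24429$ ($N = -21887 - 2542 = -24429$)
$s{\left(K \right)} = - \frac{14}{K}$ ($s{\left(K \right)} = \frac{-1 - 13}{K} = - \frac{14}{K}$)
$\frac{41880}{s{\left(194 \right)}} + \frac{N}{13906} = \frac{41880}{\left(-14\right) \frac{1}{194}} - \frac{24429}{13906} = \frac{41880}{\left(-14\right) \frac{1}{194}} - \frac{1437}{818} = \frac{41880}{- \frac{7}{97}} - \frac{1437}{818} = 41880 \left(- \frac{97}{7}\right) - \frac{1437}{818} = - \frac{4062360}{7} - \frac{1437}{818} = - \frac{3323020539}{5726}$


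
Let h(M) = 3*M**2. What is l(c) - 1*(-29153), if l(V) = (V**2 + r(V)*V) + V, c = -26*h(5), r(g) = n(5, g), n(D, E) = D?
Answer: 3819953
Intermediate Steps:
r(g) = 5
c = -1950 (c = -78*5**2 = -78*25 = -26*75 = -1950)
l(V) = V**2 + 6*V (l(V) = (V**2 + 5*V) + V = V**2 + 6*V)
l(c) - 1*(-29153) = -1950*(6 - 1950) - 1*(-29153) = -1950*(-1944) + 29153 = 3790800 + 29153 = 3819953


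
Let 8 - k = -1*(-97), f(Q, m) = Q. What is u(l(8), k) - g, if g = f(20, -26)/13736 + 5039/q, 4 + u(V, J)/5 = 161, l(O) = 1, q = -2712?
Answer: 3664000823/4656504 ≈ 786.86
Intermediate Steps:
k = -89 (k = 8 - (-1)*(-97) = 8 - 1*97 = 8 - 97 = -89)
u(V, J) = 785 (u(V, J) = -20 + 5*161 = -20 + 805 = 785)
g = -8645183/4656504 (g = 20/13736 + 5039/(-2712) = 20*(1/13736) + 5039*(-1/2712) = 5/3434 - 5039/2712 = -8645183/4656504 ≈ -1.8566)
u(l(8), k) - g = 785 - 1*(-8645183/4656504) = 785 + 8645183/4656504 = 3664000823/4656504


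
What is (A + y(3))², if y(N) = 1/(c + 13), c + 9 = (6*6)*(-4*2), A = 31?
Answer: 77492809/80656 ≈ 960.78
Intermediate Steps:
c = -297 (c = -9 + (6*6)*(-4*2) = -9 + 36*(-8) = -9 - 288 = -297)
y(N) = -1/284 (y(N) = 1/(-297 + 13) = 1/(-284) = -1/284)
(A + y(3))² = (31 - 1/284)² = (8803/284)² = 77492809/80656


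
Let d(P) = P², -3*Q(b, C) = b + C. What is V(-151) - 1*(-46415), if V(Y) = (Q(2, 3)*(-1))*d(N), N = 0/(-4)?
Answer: 46415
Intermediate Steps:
Q(b, C) = -C/3 - b/3 (Q(b, C) = -(b + C)/3 = -(C + b)/3 = -C/3 - b/3)
N = 0 (N = 0*(-¼) = 0)
V(Y) = 0 (V(Y) = ((-⅓*3 - ⅓*2)*(-1))*0² = ((-1 - ⅔)*(-1))*0 = -5/3*(-1)*0 = (5/3)*0 = 0)
V(-151) - 1*(-46415) = 0 - 1*(-46415) = 0 + 46415 = 46415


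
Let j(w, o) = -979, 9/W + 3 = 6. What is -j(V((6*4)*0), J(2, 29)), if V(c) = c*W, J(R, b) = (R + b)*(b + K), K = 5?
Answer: 979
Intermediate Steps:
W = 3 (W = 9/(-3 + 6) = 9/3 = 9*(⅓) = 3)
J(R, b) = (5 + b)*(R + b) (J(R, b) = (R + b)*(b + 5) = (R + b)*(5 + b) = (5 + b)*(R + b))
V(c) = 3*c (V(c) = c*3 = 3*c)
-j(V((6*4)*0), J(2, 29)) = -1*(-979) = 979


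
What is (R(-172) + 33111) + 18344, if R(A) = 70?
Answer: 51525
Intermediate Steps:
(R(-172) + 33111) + 18344 = (70 + 33111) + 18344 = 33181 + 18344 = 51525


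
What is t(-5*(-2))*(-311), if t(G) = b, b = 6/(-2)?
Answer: 933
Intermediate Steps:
b = -3 (b = 6*(-1/2) = -3)
t(G) = -3
t(-5*(-2))*(-311) = -3*(-311) = 933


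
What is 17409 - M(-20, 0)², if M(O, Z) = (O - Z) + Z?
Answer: 17009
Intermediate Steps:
M(O, Z) = O
17409 - M(-20, 0)² = 17409 - 1*(-20)² = 17409 - 1*400 = 17409 - 400 = 17009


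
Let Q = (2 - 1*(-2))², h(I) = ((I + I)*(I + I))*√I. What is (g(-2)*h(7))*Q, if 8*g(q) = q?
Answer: -784*√7 ≈ -2074.3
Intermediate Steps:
g(q) = q/8
h(I) = 4*I^(5/2) (h(I) = ((2*I)*(2*I))*√I = (4*I²)*√I = 4*I^(5/2))
Q = 16 (Q = (2 + 2)² = 4² = 16)
(g(-2)*h(7))*Q = (((⅛)*(-2))*(4*7^(5/2)))*16 = -49*√7*16 = -784*√7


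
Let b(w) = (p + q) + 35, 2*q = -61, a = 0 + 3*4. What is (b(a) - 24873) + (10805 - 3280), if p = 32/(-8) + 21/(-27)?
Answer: -312269/18 ≈ -17348.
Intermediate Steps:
a = 12 (a = 0 + 12 = 12)
q = -61/2 (q = (½)*(-61) = -61/2 ≈ -30.500)
p = -43/9 (p = 32*(-⅛) + 21*(-1/27) = -4 - 7/9 = -43/9 ≈ -4.7778)
b(w) = -5/18 (b(w) = (-43/9 - 61/2) + 35 = -635/18 + 35 = -5/18)
(b(a) - 24873) + (10805 - 3280) = (-5/18 - 24873) + (10805 - 3280) = -447719/18 + 7525 = -312269/18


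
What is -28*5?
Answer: -140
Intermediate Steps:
-28*5 = -140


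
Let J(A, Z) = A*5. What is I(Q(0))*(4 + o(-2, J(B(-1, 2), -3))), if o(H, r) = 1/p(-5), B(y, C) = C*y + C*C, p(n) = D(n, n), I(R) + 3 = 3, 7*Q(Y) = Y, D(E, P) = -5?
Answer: 0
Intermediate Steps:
Q(Y) = Y/7
I(R) = 0 (I(R) = -3 + 3 = 0)
p(n) = -5
B(y, C) = C² + C*y (B(y, C) = C*y + C² = C² + C*y)
J(A, Z) = 5*A
o(H, r) = -⅕ (o(H, r) = 1/(-5) = 1*(-⅕) = -⅕)
I(Q(0))*(4 + o(-2, J(B(-1, 2), -3))) = 0*(4 - ⅕) = 0*(19/5) = 0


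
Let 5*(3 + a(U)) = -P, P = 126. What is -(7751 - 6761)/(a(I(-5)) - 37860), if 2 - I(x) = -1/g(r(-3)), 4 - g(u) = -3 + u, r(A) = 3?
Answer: 550/21049 ≈ 0.026130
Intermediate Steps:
g(u) = 7 - u (g(u) = 4 - (-3 + u) = 4 + (3 - u) = 7 - u)
I(x) = 9/4 (I(x) = 2 - (-1)/(7 - 1*3) = 2 - (-1)/(7 - 3) = 2 - (-1)/4 = 2 - 1*(-¼) = 2 + ¼ = 9/4)
a(U) = -141/5 (a(U) = -3 + (-1*126)/5 = -3 + (⅕)*(-126) = -3 - 126/5 = -141/5)
-(7751 - 6761)/(a(I(-5)) - 37860) = -(7751 - 6761)/(-141/5 - 37860) = -990/(-189441/5) = -990*(-5)/189441 = -1*(-550/21049) = 550/21049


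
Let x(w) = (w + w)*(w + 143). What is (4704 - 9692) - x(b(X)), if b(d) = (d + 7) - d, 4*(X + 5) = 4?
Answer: -7088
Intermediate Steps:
X = -4 (X = -5 + (¼)*4 = -5 + 1 = -4)
b(d) = 7 (b(d) = (7 + d) - d = 7)
x(w) = 2*w*(143 + w) (x(w) = (2*w)*(143 + w) = 2*w*(143 + w))
(4704 - 9692) - x(b(X)) = (4704 - 9692) - 2*7*(143 + 7) = -4988 - 2*7*150 = -4988 - 1*2100 = -4988 - 2100 = -7088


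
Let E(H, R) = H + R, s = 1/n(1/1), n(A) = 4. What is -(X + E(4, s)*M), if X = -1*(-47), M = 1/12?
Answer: -2273/48 ≈ -47.354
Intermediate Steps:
s = ¼ (s = 1/4 = ¼ ≈ 0.25000)
M = 1/12 ≈ 0.083333
X = 47
-(X + E(4, s)*M) = -(47 + (4 + ¼)*(1/12)) = -(47 + (17/4)*(1/12)) = -(47 + 17/48) = -1*2273/48 = -2273/48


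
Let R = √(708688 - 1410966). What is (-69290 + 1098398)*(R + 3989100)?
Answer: 4105214722800 + 1029108*I*√702278 ≈ 4.1052e+12 + 8.6241e+8*I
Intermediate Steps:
R = I*√702278 (R = √(-702278) = I*√702278 ≈ 838.02*I)
(-69290 + 1098398)*(R + 3989100) = (-69290 + 1098398)*(I*√702278 + 3989100) = 1029108*(3989100 + I*√702278) = 4105214722800 + 1029108*I*√702278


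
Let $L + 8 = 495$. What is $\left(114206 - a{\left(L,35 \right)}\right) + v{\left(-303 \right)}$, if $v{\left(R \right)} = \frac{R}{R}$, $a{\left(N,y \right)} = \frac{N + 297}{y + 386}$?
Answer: $\frac{48080363}{421} \approx 1.1421 \cdot 10^{5}$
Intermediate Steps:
$L = 487$ ($L = -8 + 495 = 487$)
$a{\left(N,y \right)} = \frac{297 + N}{386 + y}$
$v{\left(R \right)} = 1$
$\left(114206 - a{\left(L,35 \right)}\right) + v{\left(-303 \right)} = \left(114206 - \frac{297 + 487}{386 + 35}\right) + 1 = \left(114206 - \frac{1}{421} \cdot 784\right) + 1 = \left(114206 - \frac{784}{421}\right) + 1 = \frac{48079942}{421} + 1 = \frac{48080363}{421}$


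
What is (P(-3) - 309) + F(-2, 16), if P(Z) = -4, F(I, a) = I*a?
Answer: -345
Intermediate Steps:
(P(-3) - 309) + F(-2, 16) = (-4 - 309) - 2*16 = -313 - 32 = -345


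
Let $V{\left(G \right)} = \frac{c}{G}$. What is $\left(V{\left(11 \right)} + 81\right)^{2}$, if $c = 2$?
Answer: $\frac{797449}{121} \approx 6590.5$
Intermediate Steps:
$V{\left(G \right)} = \frac{2}{G}$
$\left(V{\left(11 \right)} + 81\right)^{2} = \left(\frac{2}{11} + 81\right)^{2} = \left(\frac{893}{11}\right)^{2} = \frac{797449}{121}$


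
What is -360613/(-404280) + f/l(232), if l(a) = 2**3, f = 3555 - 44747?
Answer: -2081277107/404280 ≈ -5148.1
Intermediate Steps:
f = -41192
l(a) = 8
-360613/(-404280) + f/l(232) = -360613/(-404280) - 41192/8 = -360613*(-1/404280) - 41192*1/8 = 360613/404280 - 5149 = -2081277107/404280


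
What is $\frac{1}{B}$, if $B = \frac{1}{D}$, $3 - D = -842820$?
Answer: $842823$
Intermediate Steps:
$D = 842823$ ($D = 3 - -842820 = 3 + 842820 = 842823$)
$B = \frac{1}{842823} \approx 1.1865 \cdot 10^{-6}$
$\frac{1}{B} = \frac{1}{\frac{1}{842823}} = 842823$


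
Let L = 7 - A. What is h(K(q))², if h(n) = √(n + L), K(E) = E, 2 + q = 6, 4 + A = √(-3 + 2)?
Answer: 15 - I ≈ 15.0 - 1.0*I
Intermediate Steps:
A = -4 + I (A = -4 + √(-3 + 2) = -4 + √(-1) = -4 + I ≈ -4.0 + 1.0*I)
q = 4 (q = -2 + 6 = 4)
L = 11 - I (L = 7 - (-4 + I) = 7 + (4 - I) = 11 - I ≈ 11.0 - 1.0*I)
h(n) = √(11 + n - I) (h(n) = √(n + (11 - I)) = √(11 + n - I))
h(K(q))² = (√(11 + 4 - I))² = (√(15 - I))² = 15 - I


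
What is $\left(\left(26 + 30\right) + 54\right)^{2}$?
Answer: $12100$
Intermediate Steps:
$\left(\left(26 + 30\right) + 54\right)^{2} = \left(56 + 54\right)^{2} = 110^{2} = 12100$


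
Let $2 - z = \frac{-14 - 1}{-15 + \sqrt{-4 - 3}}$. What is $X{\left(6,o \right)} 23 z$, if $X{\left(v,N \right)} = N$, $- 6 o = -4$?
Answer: $\frac{5497}{348} - \frac{115 i \sqrt{7}}{116} \approx 15.796 - 2.6229 i$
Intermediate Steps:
$o = \frac{2}{3}$ ($o = \left(- \frac{1}{6}\right) \left(-4\right) = \frac{2}{3} \approx 0.66667$)
$z = 2 + \frac{15}{-15 + i \sqrt{7}}$ ($z = 2 - \frac{-14 - 1}{-15 + \sqrt{-4 - 3}} = 2 - - \frac{15}{-15 + \sqrt{-7}} = 2 - - \frac{15}{-15 + i \sqrt{7}} = 2 + \frac{15}{-15 + i \sqrt{7}} \approx 1.0302 - 0.17106 i$)
$X{\left(6,o \right)} 23 z = \frac{2}{3} \cdot 23 \left(\frac{239}{232} - \frac{15 i \sqrt{7}}{232}\right) = \frac{46 \left(\frac{239}{232} - \frac{15 i \sqrt{7}}{232}\right)}{3} = \frac{5497}{348} - \frac{115 i \sqrt{7}}{116}$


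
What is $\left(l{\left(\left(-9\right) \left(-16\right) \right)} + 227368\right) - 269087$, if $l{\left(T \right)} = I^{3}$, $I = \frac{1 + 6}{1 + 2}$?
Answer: $- \frac{1126070}{27} \approx -41706.0$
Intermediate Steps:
$I = \frac{7}{3} \approx 2.3333$
$l{\left(T \right)} = \frac{343}{27}$ ($l{\left(T \right)} = \left(\frac{7}{3}\right)^{3} = \frac{343}{27}$)
$\left(l{\left(\left(-9\right) \left(-16\right) \right)} + 227368\right) - 269087 = \left(\frac{343}{27} + 227368\right) - 269087 = \frac{6139279}{27} - 269087 = - \frac{1126070}{27}$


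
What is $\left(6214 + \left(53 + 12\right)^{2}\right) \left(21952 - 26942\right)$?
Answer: $-52090610$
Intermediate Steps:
$\left(6214 + \left(53 + 12\right)^{2}\right) \left(21952 - 26942\right) = \left(6214 + 65^{2}\right) \left(-4990\right) = \left(6214 + 4225\right) \left(-4990\right) = 10439 \left(-4990\right) = -52090610$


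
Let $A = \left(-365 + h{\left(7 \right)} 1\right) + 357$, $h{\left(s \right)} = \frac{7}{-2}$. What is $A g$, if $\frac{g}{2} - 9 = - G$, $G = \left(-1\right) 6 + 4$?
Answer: $-253$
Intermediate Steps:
$h{\left(s \right)} = - \frac{7}{2}$ ($h{\left(s \right)} = 7 \left(- \frac{1}{2}\right) = - \frac{7}{2}$)
$G = -2$ ($G = -6 + 4 = -2$)
$A = - \frac{23}{2}$ ($A = \left(-365 - \frac{7}{2}\right) + 357 = - \frac{737}{2} + 357 = - \frac{23}{2} \approx -11.5$)
$g = 22$ ($g = 18 + 2 \left(\left(-1\right) \left(-2\right)\right) = 18 + 2 \cdot 2 = 18 + 4 = 22$)
$A g = \left(- \frac{23}{2}\right) 22 = -253$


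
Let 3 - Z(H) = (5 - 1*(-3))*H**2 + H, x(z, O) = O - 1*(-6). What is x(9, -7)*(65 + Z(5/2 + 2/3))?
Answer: 277/18 ≈ 15.389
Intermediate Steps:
x(z, O) = 6 + O (x(z, O) = O + 6 = 6 + O)
Z(H) = 3 - H - 8*H**2 (Z(H) = 3 - ((5 - 1*(-3))*H**2 + H) = 3 - ((5 + 3)*H**2 + H) = 3 - (8*H**2 + H) = 3 - (H + 8*H**2) = 3 + (-H - 8*H**2) = 3 - H - 8*H**2)
x(9, -7)*(65 + Z(5/2 + 2/3)) = (6 - 7)*(65 + (3 - (5/2 + 2/3) - 8*(5/2 + 2/3)**2)) = -(65 + (3 - (5*(1/2) + 2*(1/3)) - 8*(5*(1/2) + 2*(1/3))**2)) = -(65 + (3 - (5/2 + 2/3) - 8*(5/2 + 2/3)**2)) = -(65 + (3 - 1*19/6 - 8*(19/6)**2)) = -(65 + (3 - 19/6 - 8*361/36)) = -(65 + (3 - 19/6 - 722/9)) = -(65 - 1447/18) = -1*(-277/18) = 277/18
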